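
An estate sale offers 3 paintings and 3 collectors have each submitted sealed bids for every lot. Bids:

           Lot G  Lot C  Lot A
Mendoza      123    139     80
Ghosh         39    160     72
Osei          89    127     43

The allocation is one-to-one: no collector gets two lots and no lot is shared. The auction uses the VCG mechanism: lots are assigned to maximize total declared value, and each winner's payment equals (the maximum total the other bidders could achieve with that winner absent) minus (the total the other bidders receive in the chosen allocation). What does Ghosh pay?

Efficient allocation: Mendoza→Lot A ($80), Ghosh→Lot C ($160), Osei→Lot G ($89); total welfare W = $329.
Ghosh receives Lot C at value $160, so the others get W − 160 = $169.
Without Ghosh: best allocation of the remaining 2 bidders over all 3 lots is Mendoza→Lot G ($123), Osei→Lot C ($127), total $250.
VCG payment = (others' best without Ghosh) − (others' welfare with Ghosh) = 250 − 169 = $81.

Ghosh pays $81.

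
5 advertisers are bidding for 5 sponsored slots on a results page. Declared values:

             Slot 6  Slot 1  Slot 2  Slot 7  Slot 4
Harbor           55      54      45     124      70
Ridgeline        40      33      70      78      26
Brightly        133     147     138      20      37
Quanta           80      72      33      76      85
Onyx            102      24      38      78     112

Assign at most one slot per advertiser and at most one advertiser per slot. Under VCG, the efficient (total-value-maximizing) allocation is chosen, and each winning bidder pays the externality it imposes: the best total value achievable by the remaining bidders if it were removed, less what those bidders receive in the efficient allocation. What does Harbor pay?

Harbor pays $8.

Efficient allocation: Harbor→Slot 7 ($124), Ridgeline→Slot 2 ($70), Brightly→Slot 1 ($147), Quanta→Slot 6 ($80), Onyx→Slot 4 ($112); total welfare W = $533.
Harbor receives Slot 7 at value $124, so the others get W − 124 = $409.
Without Harbor: best allocation of the remaining 4 bidders over all 5 slots is Ridgeline→Slot 7 ($78), Brightly→Slot 1 ($147), Quanta→Slot 6 ($80), Onyx→Slot 4 ($112), total $417.
VCG payment = (others' best without Harbor) − (others' welfare with Harbor) = 417 − 409 = $8.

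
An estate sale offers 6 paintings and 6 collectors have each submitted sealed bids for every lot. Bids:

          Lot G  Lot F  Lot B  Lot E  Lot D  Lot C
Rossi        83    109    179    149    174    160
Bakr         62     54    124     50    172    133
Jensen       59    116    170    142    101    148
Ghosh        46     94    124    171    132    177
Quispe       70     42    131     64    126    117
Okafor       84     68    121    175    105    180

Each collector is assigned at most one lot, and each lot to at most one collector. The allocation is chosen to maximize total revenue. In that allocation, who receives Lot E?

Optimal: Rossi→Lot B ($179), Bakr→Lot D ($172), Jensen→Lot F ($116), Ghosh→Lot C ($177), Quispe→Lot G ($70), Okafor→Lot E ($175) — total 179+172+116+177+70+175 = $889.
Row-greedy (each collector in turn takes its best remaining lot) gives $808, worse by 81.
Swapping Jensen↔Rossi (Jensen→Lot B $170, Rossi→Lot F $109) loses 16.
Okafor's own top lot is Lot C ($180), but forcing Okafor→Lot C and reassigning the rest optimally gives only $888 — worse by 1.

Okafor receives Lot E.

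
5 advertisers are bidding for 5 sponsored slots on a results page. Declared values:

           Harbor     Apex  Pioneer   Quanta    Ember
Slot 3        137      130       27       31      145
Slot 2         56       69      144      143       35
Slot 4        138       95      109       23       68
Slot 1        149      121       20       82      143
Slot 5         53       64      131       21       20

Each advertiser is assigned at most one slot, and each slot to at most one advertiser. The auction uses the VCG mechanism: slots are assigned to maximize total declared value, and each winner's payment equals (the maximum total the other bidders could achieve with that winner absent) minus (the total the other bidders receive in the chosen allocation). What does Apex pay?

Apex pays $13.

Efficient allocation: Harbor→Slot 4 ($138), Apex→Slot 3 ($130), Pioneer→Slot 5 ($131), Quanta→Slot 2 ($143), Ember→Slot 1 ($143); total welfare W = $685.
Apex receives Slot 3 at value $130, so the others get W − 130 = $555.
Without Apex: best allocation of the remaining 4 bidders over all 5 slots is Harbor→Slot 1 ($149), Pioneer→Slot 5 ($131), Quanta→Slot 2 ($143), Ember→Slot 3 ($145), total $568.
VCG payment = (others' best without Apex) − (others' welfare with Apex) = 568 − 555 = $13.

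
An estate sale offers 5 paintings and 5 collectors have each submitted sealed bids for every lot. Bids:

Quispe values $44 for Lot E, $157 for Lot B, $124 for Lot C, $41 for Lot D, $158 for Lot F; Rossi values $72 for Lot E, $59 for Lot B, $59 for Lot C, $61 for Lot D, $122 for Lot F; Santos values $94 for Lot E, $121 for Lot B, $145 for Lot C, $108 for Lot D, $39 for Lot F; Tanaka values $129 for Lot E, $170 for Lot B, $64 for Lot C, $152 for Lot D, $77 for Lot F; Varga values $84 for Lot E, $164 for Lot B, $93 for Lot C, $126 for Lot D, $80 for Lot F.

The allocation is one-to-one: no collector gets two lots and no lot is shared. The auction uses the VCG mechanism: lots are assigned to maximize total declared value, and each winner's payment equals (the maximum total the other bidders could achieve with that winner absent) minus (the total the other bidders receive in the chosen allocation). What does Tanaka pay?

Tanaka pays $11.

Efficient allocation: Quispe→Lot F ($158), Rossi→Lot E ($72), Santos→Lot C ($145), Tanaka→Lot D ($152), Varga→Lot B ($164); total welfare W = $691.
Tanaka receives Lot D at value $152, so the others get W − 152 = $539.
Without Tanaka: best allocation of the remaining 4 bidders over all 5 lots is Quispe→Lot B ($157), Rossi→Lot F ($122), Santos→Lot C ($145), Varga→Lot D ($126), total $550.
VCG payment = (others' best without Tanaka) − (others' welfare with Tanaka) = 550 − 539 = $11.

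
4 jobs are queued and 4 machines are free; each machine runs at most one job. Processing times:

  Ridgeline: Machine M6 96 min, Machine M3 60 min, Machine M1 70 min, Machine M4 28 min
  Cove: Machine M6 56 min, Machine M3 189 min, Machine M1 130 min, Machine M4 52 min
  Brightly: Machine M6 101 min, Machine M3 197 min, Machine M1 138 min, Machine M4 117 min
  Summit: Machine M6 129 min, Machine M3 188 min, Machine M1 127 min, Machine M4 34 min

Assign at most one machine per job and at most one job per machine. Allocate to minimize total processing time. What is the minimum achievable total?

Optimal: Ridgeline→Machine M3 (60 min), Cove→Machine M6 (56 min), Brightly→Machine M1 (138 min), Summit→Machine M4 (34 min) — total 60+56+138+34 = 288 min.
Row-greedy (each job in turn takes its cheapest remaining machine) gives 410 min, worse by 122.

Minimum total: 288 min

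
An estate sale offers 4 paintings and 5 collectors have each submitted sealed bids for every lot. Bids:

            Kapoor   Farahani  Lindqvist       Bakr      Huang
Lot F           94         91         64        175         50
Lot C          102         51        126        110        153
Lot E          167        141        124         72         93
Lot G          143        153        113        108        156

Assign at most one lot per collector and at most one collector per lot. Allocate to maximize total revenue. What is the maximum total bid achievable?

Max total: $648

Optimal: Bakr→Lot F ($175), Huang→Lot C ($153), Kapoor→Lot E ($167), Farahani→Lot G ($153) — total 175+153+167+153 = $648.
Row-greedy (each collector in turn takes its best remaining lot) gives $621, worse by 27.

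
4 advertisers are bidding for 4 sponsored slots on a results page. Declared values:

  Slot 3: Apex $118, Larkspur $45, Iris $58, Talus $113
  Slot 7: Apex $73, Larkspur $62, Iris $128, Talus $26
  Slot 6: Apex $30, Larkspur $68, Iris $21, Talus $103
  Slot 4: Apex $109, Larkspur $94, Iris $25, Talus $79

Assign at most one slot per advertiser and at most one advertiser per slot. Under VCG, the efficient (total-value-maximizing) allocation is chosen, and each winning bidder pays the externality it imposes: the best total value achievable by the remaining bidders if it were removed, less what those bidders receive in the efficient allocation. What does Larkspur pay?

Efficient allocation: Apex→Slot 3 ($118), Larkspur→Slot 4 ($94), Iris→Slot 7 ($128), Talus→Slot 6 ($103); total welfare W = $443.
Larkspur receives Slot 4 at value $94, so the others get W − 94 = $349.
Without Larkspur: best allocation of the remaining 3 bidders over all 4 slots is Apex→Slot 4 ($109), Iris→Slot 7 ($128), Talus→Slot 3 ($113), total $350.
VCG payment = (others' best without Larkspur) − (others' welfare with Larkspur) = 350 − 349 = $1.

Larkspur pays $1.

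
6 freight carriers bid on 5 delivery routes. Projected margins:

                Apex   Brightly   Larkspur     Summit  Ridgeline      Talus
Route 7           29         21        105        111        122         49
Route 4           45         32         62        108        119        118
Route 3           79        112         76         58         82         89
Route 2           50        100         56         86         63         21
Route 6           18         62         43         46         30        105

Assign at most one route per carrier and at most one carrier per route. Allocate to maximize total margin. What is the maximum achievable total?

This is a one-to-one assignment (maximum-weight bipartite matching).
Optimal: Larkspur→Route 7 ($105k), Ridgeline→Route 4 ($119k), Brightly→Route 3 ($112k), Summit→Route 2 ($86k), Talus→Route 6 ($105k) — total 105+119+112+86+105 = $527k.
Column-greedy (each route in turn goes to its best remaining carrier) gives $481k, worse by 46.
Next-best assignment: Summit→Route 7, Ridgeline→Route 4, Apex→Route 3, Brightly→Route 2, Talus→Route 6 = $514k.
Swapping Brightly↔Talus (Brightly→Route 6 $62k, Talus→Route 3 $89k) loses 66.
No other one-to-one assignment exceeds $527k.

Max total: $527k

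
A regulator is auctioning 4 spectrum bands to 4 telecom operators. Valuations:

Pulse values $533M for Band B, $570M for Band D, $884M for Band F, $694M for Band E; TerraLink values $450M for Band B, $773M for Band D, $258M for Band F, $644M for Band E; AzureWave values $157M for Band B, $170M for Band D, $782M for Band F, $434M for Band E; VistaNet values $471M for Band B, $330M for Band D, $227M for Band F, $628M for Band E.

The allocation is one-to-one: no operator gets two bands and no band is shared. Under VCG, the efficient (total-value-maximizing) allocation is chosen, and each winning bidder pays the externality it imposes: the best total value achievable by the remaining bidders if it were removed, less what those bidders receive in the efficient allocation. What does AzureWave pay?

Efficient allocation: Pulse→Band E ($694M), TerraLink→Band D ($773M), AzureWave→Band F ($782M), VistaNet→Band B ($471M); total welfare W = $2720M.
AzureWave receives Band F at value $782M, so the others get W − 782 = $1938M.
Without AzureWave: best allocation of the remaining 3 bidders over all 4 bands is Pulse→Band F ($884M), TerraLink→Band D ($773M), VistaNet→Band E ($628M), total $2285M.
VCG payment = (others' best without AzureWave) − (others' welfare with AzureWave) = 2285 − 1938 = $347M.

AzureWave pays $347M.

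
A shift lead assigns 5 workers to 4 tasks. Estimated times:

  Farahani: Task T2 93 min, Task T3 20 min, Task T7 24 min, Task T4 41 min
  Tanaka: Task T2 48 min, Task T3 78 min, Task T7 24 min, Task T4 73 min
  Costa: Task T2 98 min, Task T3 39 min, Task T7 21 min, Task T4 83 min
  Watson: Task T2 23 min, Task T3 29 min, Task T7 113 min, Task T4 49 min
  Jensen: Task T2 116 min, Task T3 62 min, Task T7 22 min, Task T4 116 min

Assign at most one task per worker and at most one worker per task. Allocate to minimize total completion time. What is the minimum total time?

Minimum total: 125 min

Optimal: Watson→Task T2 (23 min), Costa→Task T3 (39 min), Jensen→Task T7 (22 min), Farahani→Task T4 (41 min) — total 23+39+22+41 = 125 min.
Row-greedy (each worker in turn takes its cheapest remaining task) gives 150 min, worse by 25.
Checked against all permutations: 125 min is optimal.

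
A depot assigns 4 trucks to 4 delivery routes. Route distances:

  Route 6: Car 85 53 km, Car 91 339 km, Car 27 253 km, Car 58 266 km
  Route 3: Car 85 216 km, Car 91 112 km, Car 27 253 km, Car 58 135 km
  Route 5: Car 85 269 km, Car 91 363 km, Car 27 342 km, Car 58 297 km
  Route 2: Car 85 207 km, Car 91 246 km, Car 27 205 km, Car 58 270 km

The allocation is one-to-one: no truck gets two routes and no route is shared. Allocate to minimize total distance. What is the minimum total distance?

Treat this as an assignment problem: match each truck to one route.
Optimal: Car 85→Route 6 (53 km), Car 91→Route 3 (112 km), Car 27→Route 2 (205 km), Car 58→Route 5 (297 km) — total 53+112+205+297 = 667 km.
Every other assignment is strictly worse.

Minimum total: 667 km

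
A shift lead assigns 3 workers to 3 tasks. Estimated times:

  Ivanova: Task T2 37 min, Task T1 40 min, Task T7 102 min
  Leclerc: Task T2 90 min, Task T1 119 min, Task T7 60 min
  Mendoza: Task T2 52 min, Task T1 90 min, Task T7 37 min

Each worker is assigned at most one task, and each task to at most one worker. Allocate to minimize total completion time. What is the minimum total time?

Min total: 152 min

Optimal: Ivanova→Task T1 (40 min), Leclerc→Task T7 (60 min), Mendoza→Task T2 (52 min) — total 40+60+52 = 152 min.
Min-entry greedy (repeatedly take the single cheapest remaining cell) gives 193 min, worse by 41.
Swapping Ivanova↔Mendoza (Ivanova→Task T2 37 min, Mendoza→Task T1 90 min) adds 35.
No other one-to-one assignment undercuts 152 min.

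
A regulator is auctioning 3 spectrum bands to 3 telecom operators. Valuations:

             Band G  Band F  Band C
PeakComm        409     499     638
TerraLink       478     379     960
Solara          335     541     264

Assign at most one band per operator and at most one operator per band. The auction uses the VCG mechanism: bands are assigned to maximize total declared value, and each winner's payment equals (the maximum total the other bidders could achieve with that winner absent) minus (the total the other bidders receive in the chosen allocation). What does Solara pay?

Efficient allocation: PeakComm→Band G ($409M), TerraLink→Band C ($960M), Solara→Band F ($541M); total welfare W = $1910M.
Solara receives Band F at value $541M, so the others get W − 541 = $1369M.
Without Solara: best allocation of the remaining 2 bidders over all 3 bands is PeakComm→Band F ($499M), TerraLink→Band C ($960M), total $1459M.
VCG payment = (others' best without Solara) − (others' welfare with Solara) = 1459 − 1369 = $90M.

Solara pays $90M.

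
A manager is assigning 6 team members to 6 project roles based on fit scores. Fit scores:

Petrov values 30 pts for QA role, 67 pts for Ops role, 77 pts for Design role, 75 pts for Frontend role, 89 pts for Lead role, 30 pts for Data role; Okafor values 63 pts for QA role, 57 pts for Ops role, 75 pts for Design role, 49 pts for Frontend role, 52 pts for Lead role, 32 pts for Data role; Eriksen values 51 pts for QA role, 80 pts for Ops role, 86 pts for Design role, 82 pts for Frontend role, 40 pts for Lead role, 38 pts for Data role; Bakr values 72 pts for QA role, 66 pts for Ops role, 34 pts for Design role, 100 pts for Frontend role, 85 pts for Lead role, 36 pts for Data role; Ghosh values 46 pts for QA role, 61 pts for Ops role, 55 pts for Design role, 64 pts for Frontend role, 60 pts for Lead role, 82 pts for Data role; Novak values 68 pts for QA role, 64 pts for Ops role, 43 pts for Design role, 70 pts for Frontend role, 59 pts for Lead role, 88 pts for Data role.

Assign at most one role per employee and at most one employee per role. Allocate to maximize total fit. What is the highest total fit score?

Maximum total: 494 pts

Optimal: Petrov→Lead role (89 pts), Okafor→Design role (75 pts), Eriksen→Ops role (80 pts), Bakr→Frontend role (100 pts), Ghosh→Data role (82 pts), Novak→QA role (68 pts) — total 89+75+80+100+82+68 = 494 pts.
Max-entry greedy (repeatedly take the single best remaining cell) gives 487 pts, worse by 7.
Next-best assignment: Petrov→Lead role, Okafor→QA role, Eriksen→Design role, Bakr→Frontend role, Ghosh→Ops role, Novak→Data role = 487 pts.
Every other assignment is strictly worse.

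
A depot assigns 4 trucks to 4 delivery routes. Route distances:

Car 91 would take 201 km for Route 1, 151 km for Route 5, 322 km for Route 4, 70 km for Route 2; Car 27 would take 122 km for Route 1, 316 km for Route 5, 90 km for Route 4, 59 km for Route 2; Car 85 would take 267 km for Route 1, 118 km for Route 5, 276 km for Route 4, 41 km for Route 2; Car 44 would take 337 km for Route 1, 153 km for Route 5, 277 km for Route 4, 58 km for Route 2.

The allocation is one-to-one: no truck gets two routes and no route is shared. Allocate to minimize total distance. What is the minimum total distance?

Optimal: Car 91→Route 1 (201 km), Car 27→Route 4 (90 km), Car 85→Route 5 (118 km), Car 44→Route 2 (58 km) — total 201+90+118+58 = 467 km.
Next-best assignment: Car 91→Route 1, Car 27→Route 4, Car 85→Route 2, Car 44→Route 5 = 485 km.
Swapping Car 85↔Car 91 (Car 85→Route 1 267 km, Car 91→Route 5 151 km) adds 99.

Minimum total: 467 km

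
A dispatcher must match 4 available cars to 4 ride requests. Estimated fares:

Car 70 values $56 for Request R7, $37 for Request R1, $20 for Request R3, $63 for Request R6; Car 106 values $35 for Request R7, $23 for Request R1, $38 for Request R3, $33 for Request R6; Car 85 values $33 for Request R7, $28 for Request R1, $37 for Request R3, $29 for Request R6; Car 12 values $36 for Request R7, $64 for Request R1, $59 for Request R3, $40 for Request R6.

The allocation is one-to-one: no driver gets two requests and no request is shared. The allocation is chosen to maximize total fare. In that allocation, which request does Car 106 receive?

Optimal: Car 70→Request R6 ($63), Car 106→Request R7 ($35), Car 85→Request R3 ($37), Car 12→Request R1 ($64) — total 63+35+37+64 = $199.
Row-greedy (each driver in turn takes its best remaining request) gives $198, worse by 1.
Next-best assignment: Car 70→Request R6, Car 106→Request R3, Car 85→Request R7, Car 12→Request R1 = $198.
Car 106's own top request is Request R3 ($38), but forcing Car 106→Request R3 and reassigning the rest optimally gives only $198 — worse by 1.

Car 106 receives Request R7.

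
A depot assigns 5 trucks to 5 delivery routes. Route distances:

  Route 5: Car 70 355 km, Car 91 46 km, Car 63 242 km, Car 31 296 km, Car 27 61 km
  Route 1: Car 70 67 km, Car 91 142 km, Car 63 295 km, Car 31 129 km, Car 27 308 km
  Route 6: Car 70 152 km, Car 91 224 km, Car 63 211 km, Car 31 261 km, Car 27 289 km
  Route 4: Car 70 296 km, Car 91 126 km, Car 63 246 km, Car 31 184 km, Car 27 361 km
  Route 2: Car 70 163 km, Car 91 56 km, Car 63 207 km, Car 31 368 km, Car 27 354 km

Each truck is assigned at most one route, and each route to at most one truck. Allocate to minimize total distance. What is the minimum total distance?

This is the linear assignment problem.
Optimal: Car 70→Route 1 (67 km), Car 91→Route 2 (56 km), Car 63→Route 6 (211 km), Car 31→Route 4 (184 km), Car 27→Route 5 (61 km) — total 67+56+211+184+61 = 579 km.
Swapping Car 63↔Car 31 (Car 63→Route 4 246 km, Car 31→Route 6 261 km) adds 112.
No other one-to-one assignment undercuts 579 km.

Minimum total: 579 km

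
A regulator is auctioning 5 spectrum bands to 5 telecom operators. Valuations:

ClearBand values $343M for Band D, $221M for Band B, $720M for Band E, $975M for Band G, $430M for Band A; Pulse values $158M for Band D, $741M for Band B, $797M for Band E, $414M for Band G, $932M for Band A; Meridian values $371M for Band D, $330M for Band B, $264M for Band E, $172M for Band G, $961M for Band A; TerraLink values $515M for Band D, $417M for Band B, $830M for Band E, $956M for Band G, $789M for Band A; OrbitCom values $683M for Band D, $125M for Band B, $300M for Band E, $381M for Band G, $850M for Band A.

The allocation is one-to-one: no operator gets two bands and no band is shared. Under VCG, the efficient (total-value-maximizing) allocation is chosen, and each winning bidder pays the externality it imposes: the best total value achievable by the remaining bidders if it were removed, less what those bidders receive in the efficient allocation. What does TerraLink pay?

Efficient allocation: ClearBand→Band G ($975M), Pulse→Band B ($741M), Meridian→Band A ($961M), TerraLink→Band E ($830M), OrbitCom→Band D ($683M); total welfare W = $4190M.
TerraLink receives Band E at value $830M, so the others get W − 830 = $3360M.
Without TerraLink: best allocation of the remaining 4 bidders over all 5 bands is ClearBand→Band G ($975M), Pulse→Band E ($797M), Meridian→Band A ($961M), OrbitCom→Band D ($683M), total $3416M.
VCG payment = (others' best without TerraLink) − (others' welfare with TerraLink) = 3416 − 3360 = $56M.

TerraLink pays $56M.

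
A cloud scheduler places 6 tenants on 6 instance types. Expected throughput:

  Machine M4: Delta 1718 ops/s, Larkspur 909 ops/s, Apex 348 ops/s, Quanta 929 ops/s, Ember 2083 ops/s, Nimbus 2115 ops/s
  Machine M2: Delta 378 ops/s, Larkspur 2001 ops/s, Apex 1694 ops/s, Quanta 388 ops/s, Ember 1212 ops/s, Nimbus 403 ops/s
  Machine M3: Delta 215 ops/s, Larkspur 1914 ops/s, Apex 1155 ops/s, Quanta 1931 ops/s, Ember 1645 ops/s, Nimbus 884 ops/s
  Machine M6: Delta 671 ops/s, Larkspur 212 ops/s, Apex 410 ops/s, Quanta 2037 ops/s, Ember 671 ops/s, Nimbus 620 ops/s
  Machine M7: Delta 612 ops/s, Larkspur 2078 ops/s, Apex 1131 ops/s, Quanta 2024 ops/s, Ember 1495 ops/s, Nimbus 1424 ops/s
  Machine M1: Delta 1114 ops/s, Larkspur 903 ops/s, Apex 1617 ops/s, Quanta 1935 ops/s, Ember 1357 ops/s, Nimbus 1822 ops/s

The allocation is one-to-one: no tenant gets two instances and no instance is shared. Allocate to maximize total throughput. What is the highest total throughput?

Max total: 10994 ops/s

Optimal: Delta→Machine M4 (1718 ops/s), Larkspur→Machine M7 (2078 ops/s), Apex→Machine M2 (1694 ops/s), Quanta→Machine M6 (2037 ops/s), Ember→Machine M3 (1645 ops/s), Nimbus→Machine M1 (1822 ops/s) — total 1718+2078+1694+2037+1645+1822 = 10994 ops/s.
Max-entry greedy (repeatedly take the single best remaining cell) gives 10683 ops/s, worse by 311.
Next-best assignment: Delta→Machine M1, Larkspur→Machine M7, Apex→Machine M2, Quanta→Machine M6, Ember→Machine M3, Nimbus→Machine M4 = 10683 ops/s.
No other one-to-one assignment exceeds 10994 ops/s.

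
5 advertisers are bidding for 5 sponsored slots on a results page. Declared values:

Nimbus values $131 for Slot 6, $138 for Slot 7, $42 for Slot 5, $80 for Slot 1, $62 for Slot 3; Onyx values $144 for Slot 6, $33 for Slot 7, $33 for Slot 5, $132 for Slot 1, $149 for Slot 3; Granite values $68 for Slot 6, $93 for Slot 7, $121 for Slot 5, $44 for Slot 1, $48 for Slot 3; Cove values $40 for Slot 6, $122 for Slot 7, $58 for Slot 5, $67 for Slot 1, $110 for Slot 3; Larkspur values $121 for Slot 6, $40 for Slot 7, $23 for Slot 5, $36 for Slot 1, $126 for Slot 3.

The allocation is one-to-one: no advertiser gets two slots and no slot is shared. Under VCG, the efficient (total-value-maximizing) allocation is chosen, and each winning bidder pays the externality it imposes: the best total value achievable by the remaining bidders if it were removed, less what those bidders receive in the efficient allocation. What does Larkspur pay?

Efficient allocation: Nimbus→Slot 6 ($131), Onyx→Slot 1 ($132), Granite→Slot 5 ($121), Cove→Slot 7 ($122), Larkspur→Slot 3 ($126); total welfare W = $632.
Larkspur receives Slot 3 at value $126, so the others get W − 126 = $506.
Without Larkspur: best allocation of the remaining 4 bidders over all 5 slots is Nimbus→Slot 6 ($131), Onyx→Slot 3 ($149), Granite→Slot 5 ($121), Cove→Slot 7 ($122), total $523.
VCG payment = (others' best without Larkspur) − (others' welfare with Larkspur) = 523 − 506 = $17.

Larkspur pays $17.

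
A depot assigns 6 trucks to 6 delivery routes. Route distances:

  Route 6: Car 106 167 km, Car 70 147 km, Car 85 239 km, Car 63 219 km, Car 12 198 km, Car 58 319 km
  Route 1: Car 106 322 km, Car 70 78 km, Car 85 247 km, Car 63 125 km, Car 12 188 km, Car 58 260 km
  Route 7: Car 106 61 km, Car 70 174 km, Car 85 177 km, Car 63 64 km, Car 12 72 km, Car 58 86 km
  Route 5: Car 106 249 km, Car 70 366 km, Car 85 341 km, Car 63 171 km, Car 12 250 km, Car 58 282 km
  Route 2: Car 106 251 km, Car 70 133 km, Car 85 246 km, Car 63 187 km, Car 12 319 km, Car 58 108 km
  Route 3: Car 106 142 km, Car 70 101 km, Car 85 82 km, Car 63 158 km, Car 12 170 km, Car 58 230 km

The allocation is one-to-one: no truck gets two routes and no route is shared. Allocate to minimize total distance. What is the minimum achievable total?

Optimal: Car 106→Route 6 (167 km), Car 70→Route 1 (78 km), Car 85→Route 3 (82 km), Car 63→Route 5 (171 km), Car 12→Route 7 (72 km), Car 58→Route 2 (108 km) — total 167+78+82+171+72+108 = 678 km.
Every other assignment is strictly worse.

Min total: 678 km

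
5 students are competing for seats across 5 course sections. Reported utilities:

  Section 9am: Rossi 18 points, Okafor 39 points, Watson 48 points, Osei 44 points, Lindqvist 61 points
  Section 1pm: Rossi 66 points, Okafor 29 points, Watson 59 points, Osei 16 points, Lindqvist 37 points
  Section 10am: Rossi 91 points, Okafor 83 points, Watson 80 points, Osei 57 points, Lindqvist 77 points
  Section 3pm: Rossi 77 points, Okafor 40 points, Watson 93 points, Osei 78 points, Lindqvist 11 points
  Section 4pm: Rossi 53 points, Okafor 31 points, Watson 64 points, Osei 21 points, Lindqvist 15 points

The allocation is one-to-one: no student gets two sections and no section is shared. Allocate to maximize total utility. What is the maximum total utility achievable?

Max total: 352 points

This is a one-to-one assignment (maximum-weight bipartite matching).
Optimal: Rossi→Section 1pm (66 points), Okafor→Section 10am (83 points), Watson→Section 4pm (64 points), Osei→Section 3pm (78 points), Lindqvist→Section 9am (61 points) — total 66+83+64+78+61 = 352 points.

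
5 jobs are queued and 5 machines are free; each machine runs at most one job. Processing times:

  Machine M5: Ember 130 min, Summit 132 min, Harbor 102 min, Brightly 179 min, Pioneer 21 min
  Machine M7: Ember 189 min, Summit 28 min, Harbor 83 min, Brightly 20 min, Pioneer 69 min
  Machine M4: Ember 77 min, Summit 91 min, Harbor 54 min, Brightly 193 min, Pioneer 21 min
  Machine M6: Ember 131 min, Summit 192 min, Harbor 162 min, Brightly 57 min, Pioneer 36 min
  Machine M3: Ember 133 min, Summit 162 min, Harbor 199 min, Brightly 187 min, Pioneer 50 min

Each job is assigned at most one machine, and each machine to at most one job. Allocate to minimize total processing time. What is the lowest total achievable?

Minimum total: 293 min

Optimal: Ember→Machine M3 (133 min), Summit→Machine M7 (28 min), Harbor→Machine M4 (54 min), Brightly→Machine M6 (57 min), Pioneer→Machine M5 (21 min) — total 133+28+54+57+21 = 293 min.
Row-greedy (each job in turn takes its cheapest remaining machine) gives 314 min, worse by 21.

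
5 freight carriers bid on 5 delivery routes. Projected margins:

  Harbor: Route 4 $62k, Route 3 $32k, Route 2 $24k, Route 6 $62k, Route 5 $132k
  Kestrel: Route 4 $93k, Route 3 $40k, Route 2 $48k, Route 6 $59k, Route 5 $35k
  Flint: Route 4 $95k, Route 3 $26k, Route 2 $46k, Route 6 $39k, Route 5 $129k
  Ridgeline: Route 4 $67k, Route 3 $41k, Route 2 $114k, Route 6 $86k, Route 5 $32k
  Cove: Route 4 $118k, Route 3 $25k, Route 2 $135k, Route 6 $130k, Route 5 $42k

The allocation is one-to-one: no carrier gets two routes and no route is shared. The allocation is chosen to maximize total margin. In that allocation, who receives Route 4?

Flint receives Route 4.

This is a one-to-one assignment (maximum-weight bipartite matching).
Optimal: Harbor→Route 5 ($132k), Kestrel→Route 3 ($40k), Flint→Route 4 ($95k), Ridgeline→Route 2 ($114k), Cove→Route 6 ($130k) — total 132+40+95+114+130 = $511k.
Row-greedy (each carrier in turn takes its best remaining route) gives $382k, worse by 129.
Next-best assignment: Harbor→Route 3, Kestrel→Route 4, Flint→Route 5, Ridgeline→Route 2, Cove→Route 6 = $498k.
Flint's own top route is Route 5 ($129k), but forcing Flint→Route 5 and reassigning the rest optimally gives only $498k — worse by 13.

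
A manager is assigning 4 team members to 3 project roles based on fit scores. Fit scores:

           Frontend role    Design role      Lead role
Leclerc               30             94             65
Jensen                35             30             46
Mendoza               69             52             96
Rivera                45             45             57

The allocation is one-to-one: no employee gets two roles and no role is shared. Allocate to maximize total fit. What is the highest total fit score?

Max total: 235 pts

This is the linear assignment problem.
Optimal: Rivera→Frontend role (45 pts), Leclerc→Design role (94 pts), Mendoza→Lead role (96 pts) — total 45+94+96 = 235 pts.
Column-greedy (each role in turn goes to its best remaining employee) gives 220 pts, worse by 15.
Next-best assignment: Jensen→Frontend role, Leclerc→Design role, Mendoza→Lead role = 225 pts.
No other one-to-one assignment exceeds 235 pts.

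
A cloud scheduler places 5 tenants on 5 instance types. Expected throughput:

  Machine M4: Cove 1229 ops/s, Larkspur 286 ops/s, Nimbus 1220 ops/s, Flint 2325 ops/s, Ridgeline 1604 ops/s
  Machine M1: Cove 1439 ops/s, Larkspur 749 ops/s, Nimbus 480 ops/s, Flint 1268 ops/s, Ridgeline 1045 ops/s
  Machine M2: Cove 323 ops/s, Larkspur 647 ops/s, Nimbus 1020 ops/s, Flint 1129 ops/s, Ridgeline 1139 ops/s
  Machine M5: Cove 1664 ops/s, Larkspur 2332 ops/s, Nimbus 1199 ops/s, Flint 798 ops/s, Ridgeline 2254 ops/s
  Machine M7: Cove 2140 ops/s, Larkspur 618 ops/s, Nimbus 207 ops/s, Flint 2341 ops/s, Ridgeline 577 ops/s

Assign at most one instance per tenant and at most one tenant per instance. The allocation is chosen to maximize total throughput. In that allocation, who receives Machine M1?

Optimal: Cove→Machine M7 (2140 ops/s), Larkspur→Machine M5 (2332 ops/s), Nimbus→Machine M2 (1020 ops/s), Flint→Machine M4 (2325 ops/s), Ridgeline→Machine M1 (1045 ops/s) — total 2140+2332+1020+2325+1045 = 8862 ops/s.
Max-entry greedy (repeatedly take the single best remaining cell) gives 8736 ops/s, worse by 126.
Checked against all permutations: 8862 ops/s is optimal.
Ridgeline's own top instance is Machine M5 (2254 ops/s), but forcing Ridgeline→Machine M5 and reassigning the rest optimally gives only 8488 ops/s — worse by 374.

Ridgeline receives Machine M1.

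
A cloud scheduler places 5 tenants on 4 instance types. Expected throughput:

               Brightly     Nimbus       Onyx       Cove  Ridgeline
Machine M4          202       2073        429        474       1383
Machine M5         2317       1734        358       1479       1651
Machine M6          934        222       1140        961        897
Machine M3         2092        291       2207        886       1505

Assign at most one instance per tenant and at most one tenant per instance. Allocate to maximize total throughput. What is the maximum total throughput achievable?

Treat this as an assignment problem: match each tenant to one instance.
Optimal: Nimbus→Machine M4 (2073 ops/s), Brightly→Machine M5 (2317 ops/s), Cove→Machine M6 (961 ops/s), Onyx→Machine M3 (2207 ops/s) — total 2073+2317+961+2207 = 7558 ops/s.
Column-greedy (each instance in turn goes to its best remaining tenant) gives 7035 ops/s, worse by 523.
Next-best assignment: Nimbus→Machine M4, Brightly→Machine M5, Ridgeline→Machine M6, Onyx→Machine M3 = 7494 ops/s.
Swapping Cove↔Onyx (Cove→Machine M3 886 ops/s, Onyx→Machine M6 1140 ops/s) loses 1142.
No other one-to-one assignment exceeds 7558 ops/s.

Max total: 7558 ops/s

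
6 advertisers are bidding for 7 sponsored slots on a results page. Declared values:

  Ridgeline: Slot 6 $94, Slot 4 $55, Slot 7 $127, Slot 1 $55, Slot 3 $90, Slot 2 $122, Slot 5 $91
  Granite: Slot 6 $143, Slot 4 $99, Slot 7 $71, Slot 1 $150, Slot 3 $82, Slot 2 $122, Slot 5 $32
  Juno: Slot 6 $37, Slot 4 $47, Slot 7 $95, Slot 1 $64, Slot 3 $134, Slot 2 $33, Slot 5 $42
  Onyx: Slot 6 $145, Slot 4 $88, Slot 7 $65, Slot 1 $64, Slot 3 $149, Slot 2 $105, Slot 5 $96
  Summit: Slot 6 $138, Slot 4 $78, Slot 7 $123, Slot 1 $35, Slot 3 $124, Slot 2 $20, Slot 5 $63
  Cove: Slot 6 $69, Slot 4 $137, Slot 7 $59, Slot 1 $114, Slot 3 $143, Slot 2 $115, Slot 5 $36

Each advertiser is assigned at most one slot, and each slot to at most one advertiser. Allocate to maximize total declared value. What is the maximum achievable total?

Optimal: Ridgeline→Slot 2 ($122), Granite→Slot 1 ($150), Juno→Slot 3 ($134), Onyx→Slot 6 ($145), Summit→Slot 7 ($123), Cove→Slot 4 ($137) — total 122+150+134+145+123+137 = $811.

Maximum total: $811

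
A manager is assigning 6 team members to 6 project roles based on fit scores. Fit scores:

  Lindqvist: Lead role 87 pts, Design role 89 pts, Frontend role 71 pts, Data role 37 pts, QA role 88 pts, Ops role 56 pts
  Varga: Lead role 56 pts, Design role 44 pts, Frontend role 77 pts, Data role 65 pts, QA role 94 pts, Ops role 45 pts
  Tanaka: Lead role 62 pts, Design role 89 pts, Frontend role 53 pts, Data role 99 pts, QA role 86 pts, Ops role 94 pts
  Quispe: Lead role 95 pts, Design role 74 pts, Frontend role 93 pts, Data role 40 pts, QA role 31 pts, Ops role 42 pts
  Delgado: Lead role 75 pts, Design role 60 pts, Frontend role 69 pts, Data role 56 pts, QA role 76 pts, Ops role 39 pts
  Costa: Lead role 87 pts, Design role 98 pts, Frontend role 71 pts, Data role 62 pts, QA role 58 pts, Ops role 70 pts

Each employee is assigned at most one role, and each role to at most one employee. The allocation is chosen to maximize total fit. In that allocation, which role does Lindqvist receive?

Lindqvist receives Lead role.

Optimal: Lindqvist→Lead role (87 pts), Varga→QA role (94 pts), Tanaka→Ops role (94 pts), Quispe→Frontend role (93 pts), Delgado→Data role (56 pts), Costa→Design role (98 pts) — total 87+94+94+93+56+98 = 522 pts.
Max-entry greedy (repeatedly take the single best remaining cell) gives 496 pts, worse by 26.
Checked against all permutations: 522 pts is optimal.
Lindqvist's own top role is Design role (89 pts), but forcing Lindqvist→Design role and reassigning the rest optimally gives only 520 pts — worse by 2.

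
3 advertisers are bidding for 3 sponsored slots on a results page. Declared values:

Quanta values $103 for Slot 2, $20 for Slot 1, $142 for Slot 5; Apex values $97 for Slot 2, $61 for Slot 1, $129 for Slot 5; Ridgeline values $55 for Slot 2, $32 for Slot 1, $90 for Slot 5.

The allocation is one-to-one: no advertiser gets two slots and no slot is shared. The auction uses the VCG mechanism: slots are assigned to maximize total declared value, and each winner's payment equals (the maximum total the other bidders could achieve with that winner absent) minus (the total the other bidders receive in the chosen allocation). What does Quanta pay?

Efficient allocation: Quanta→Slot 5 ($142), Apex→Slot 2 ($97), Ridgeline→Slot 1 ($32); total welfare W = $271.
Quanta receives Slot 5 at value $142, so the others get W − 142 = $129.
Without Quanta: best allocation of the remaining 2 bidders over all 3 slots is Apex→Slot 2 ($97), Ridgeline→Slot 5 ($90), total $187.
VCG payment = (others' best without Quanta) − (others' welfare with Quanta) = 187 − 129 = $58.

Quanta pays $58.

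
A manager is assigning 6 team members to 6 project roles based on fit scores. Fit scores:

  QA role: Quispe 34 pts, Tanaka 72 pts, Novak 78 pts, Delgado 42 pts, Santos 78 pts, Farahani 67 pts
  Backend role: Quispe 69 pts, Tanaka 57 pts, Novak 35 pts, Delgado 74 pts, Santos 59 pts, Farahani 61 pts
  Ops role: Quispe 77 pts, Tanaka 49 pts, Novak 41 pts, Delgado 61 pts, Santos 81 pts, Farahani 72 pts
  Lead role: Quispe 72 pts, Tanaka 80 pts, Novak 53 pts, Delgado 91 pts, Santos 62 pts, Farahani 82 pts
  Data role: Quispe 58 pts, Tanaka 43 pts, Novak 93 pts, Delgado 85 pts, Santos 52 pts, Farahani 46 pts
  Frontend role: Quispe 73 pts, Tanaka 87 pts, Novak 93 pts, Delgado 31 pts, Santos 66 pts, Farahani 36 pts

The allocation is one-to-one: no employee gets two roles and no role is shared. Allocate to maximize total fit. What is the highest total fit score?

Optimal: Quispe→Ops role (77 pts), Tanaka→Frontend role (87 pts), Novak→Data role (93 pts), Delgado→Backend role (74 pts), Santos→QA role (78 pts), Farahani→Lead role (82 pts) — total 77+87+93+74+78+82 = 491 pts.
Row-greedy (each employee in turn takes its best remaining role) gives 487 pts, worse by 4.
Next-best assignment: Quispe→Backend role, Tanaka→Frontend role, Novak→Data role, Delgado→Lead role, Santos→QA role, Farahani→Ops role = 490 pts.

Max total: 491 pts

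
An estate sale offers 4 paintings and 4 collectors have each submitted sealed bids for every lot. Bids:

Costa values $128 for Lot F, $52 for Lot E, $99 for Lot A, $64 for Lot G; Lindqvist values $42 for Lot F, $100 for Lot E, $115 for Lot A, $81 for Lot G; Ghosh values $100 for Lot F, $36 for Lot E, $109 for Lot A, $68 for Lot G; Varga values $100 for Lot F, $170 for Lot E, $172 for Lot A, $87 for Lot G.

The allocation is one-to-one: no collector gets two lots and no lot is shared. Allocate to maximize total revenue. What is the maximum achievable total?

Maximum total: $488

Optimal: Costa→Lot F ($128), Lindqvist→Lot G ($81), Ghosh→Lot A ($109), Varga→Lot E ($170) — total 128+81+109+170 = $488.
Row-greedy (each collector in turn takes its best remaining lot) gives $481, worse by 7.
Next-best assignment: Costa→Lot F, Lindqvist→Lot A, Ghosh→Lot G, Varga→Lot E = $481.
No other one-to-one assignment exceeds $488.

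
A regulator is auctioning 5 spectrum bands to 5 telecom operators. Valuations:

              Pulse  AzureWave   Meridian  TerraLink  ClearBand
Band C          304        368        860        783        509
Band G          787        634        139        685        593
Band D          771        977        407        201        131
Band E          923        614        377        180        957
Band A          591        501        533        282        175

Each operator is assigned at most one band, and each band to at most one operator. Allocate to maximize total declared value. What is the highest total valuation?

Maximum total: $4070M

This is a one-to-one assignment (maximum-weight bipartite matching).
Optimal: Pulse→Band A ($591M), AzureWave→Band D ($977M), Meridian→Band C ($860M), TerraLink→Band G ($685M), ClearBand→Band E ($957M) — total 591+977+860+685+957 = $4070M.
Max-entry greedy (repeatedly take the single best remaining cell) gives $3863M, worse by 207.
Next-best assignment: Pulse→Band G, AzureWave→Band D, Meridian→Band A, TerraLink→Band C, ClearBand→Band E = $4037M.
Swapping Meridian↔AzureWave (Meridian→Band D $407M, AzureWave→Band C $368M) loses 1062.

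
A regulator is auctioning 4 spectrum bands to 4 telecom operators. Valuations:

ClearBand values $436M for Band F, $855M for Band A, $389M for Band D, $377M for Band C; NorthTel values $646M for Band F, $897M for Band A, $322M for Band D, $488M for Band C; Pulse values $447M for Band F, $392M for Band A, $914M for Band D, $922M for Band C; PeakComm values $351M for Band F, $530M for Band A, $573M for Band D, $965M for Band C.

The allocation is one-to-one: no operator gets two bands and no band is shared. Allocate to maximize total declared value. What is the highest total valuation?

This is a one-to-one assignment (maximum-weight bipartite matching).
Optimal: ClearBand→Band A ($855M), NorthTel→Band F ($646M), Pulse→Band D ($914M), PeakComm→Band C ($965M) — total 855+646+914+965 = $3380M.
Max-entry greedy (repeatedly take the single best remaining cell) gives $3212M, worse by 168.
Next-best assignment: ClearBand→Band F, NorthTel→Band A, Pulse→Band D, PeakComm→Band C = $3212M.
No other one-to-one assignment exceeds $3380M.

Maximum total: $3380M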